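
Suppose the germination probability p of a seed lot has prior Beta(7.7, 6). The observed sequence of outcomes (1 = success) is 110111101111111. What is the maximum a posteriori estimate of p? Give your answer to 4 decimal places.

p̂_MAP = 0.7378

Prior: Beta(7.7, 6).
Data: 13 successes in 15 trials (from the sequence). The binomial likelihood contributes p^13(1−p)^2, so the posterior is Beta(7.7+13, 6+2) = Beta(20.7, 8).
For Beta(a, b) with a, b > 1 the mode is (a−1)/(a+b−2) = 19.7/26.7 ≈ 0.7378.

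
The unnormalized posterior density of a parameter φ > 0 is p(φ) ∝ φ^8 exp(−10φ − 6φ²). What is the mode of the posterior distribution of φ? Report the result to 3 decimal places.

φ̂_MAP = 0.500

ℓ'(φ) = 8/φ − 10 − 12φ. Setting this to zero and multiplying by φ: 12φ² + 10φ − 8 = 0.
φ = (−10 + √(10² + 4·12·8)) / (2·12) = (−10 + √484) / 24 = (−10 + 22)/24 = 1/2.
ℓ''(φ) = −8/φ² − 12 < 0, confirming a maximum.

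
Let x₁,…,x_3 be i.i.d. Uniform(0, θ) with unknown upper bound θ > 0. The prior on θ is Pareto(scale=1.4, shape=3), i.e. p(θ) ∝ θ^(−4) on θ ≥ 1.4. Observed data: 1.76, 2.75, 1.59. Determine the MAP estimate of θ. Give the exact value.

The Uniform(0, θ) likelihood is θ^(−n) for θ ≥ max(xᵢ), zero otherwise. Here max(xᵢ) = 2.75.
Posterior ∝ θ^(−4) · θ^(−3) = θ^(−7) on θ ≥ max(1.4, 2.75) = 2.75.
This density is strictly decreasing in θ, so the posterior mode lies at the lower boundary of the support.

θ̂_MAP = 2.75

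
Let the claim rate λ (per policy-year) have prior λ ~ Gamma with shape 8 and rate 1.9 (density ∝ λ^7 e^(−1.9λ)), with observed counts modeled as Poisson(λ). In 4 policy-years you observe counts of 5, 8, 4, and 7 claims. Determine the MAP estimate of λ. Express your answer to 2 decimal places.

λ̂_MAP = 5.25

Σxᵢ = 5+8+4+7 = 24, with n = 4.
Posterior ∝ λ^7e^(−1.9λ) · λ^24e^(−4λ) = λ^31e^(−5.9λ), i.e. Gamma(shape=32, rate=5.9).
The mode of a Gamma(a, b) with a ≥ 1 (shape–rate) is (a−1)/b = 31/5.9 ≈ 5.25.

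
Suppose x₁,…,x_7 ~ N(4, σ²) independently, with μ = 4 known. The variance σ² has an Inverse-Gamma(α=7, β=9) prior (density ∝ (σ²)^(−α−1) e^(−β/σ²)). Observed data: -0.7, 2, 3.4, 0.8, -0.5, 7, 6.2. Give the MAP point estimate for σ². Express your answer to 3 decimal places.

σ̂²_MAP = 3.860

Sum of squared deviations about the known mean: SS = (-0.7−4)² + (2−4)² + (3.4−4)² + (0.8−4)² + (-0.5−4)² + (7−4)² + (6.2−4)² = 70.78.
The Normal likelihood contributes (σ²)^(−n/2) exp(−SS/(2σ²)), so the posterior is Inverse-Gamma(α + n/2, β + SS/2) = Inverse-Gamma(10.5, 44.39).
The mode of Inverse-Gamma(a, b) is b/(a+1) = 44.39/11.5 ≈ 3.860.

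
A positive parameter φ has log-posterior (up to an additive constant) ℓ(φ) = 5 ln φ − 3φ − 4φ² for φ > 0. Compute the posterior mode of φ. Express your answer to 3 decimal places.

φ̂_MAP = 0.625

ℓ'(φ) = 5/φ − 3 − 8φ. Setting this to zero and multiplying by φ: 8φ² + 3φ − 5 = 0.
φ = (−3 + √(3² + 4·8·5)) / (2·8) = (−3 + √169) / 16 = (−3 + 13)/16 = 5/8.
ℓ''(φ) = −5/φ² − 8 < 0, confirming a maximum.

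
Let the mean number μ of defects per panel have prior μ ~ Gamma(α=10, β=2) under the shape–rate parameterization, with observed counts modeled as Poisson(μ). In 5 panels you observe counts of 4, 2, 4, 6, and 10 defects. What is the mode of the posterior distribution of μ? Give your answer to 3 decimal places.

Σxᵢ = 4+2+4+6+10 = 26, with n = 5.
Posterior ∝ μ^9e^(−2μ) · μ^26e^(−5μ) = μ^35e^(−7μ), i.e. Gamma(shape=36, rate=7).
The mode of a Gamma(a, b) with a ≥ 1 (shape–rate) is (a−1)/b = 35/7 ≈ 5.000.

μ̂_MAP = 5.000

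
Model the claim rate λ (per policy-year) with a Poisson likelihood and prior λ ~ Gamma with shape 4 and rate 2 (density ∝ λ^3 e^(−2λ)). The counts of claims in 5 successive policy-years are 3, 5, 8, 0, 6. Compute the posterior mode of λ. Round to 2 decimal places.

Σxᵢ = 3+5+8+0+6 = 22, with n = 5.
Posterior ∝ λ^3e^(−2λ) · λ^22e^(−5λ) = λ^25e^(−7λ), i.e. Gamma(shape=26, rate=7).
The mode of a Gamma(a, b) with a ≥ 1 (shape–rate) is (a−1)/b = 25/7 ≈ 3.57.

λ̂_MAP = 3.57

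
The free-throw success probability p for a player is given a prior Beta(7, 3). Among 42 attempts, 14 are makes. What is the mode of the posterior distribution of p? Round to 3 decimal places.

p̂_MAP = 0.400

Prior: Beta(7, 3).
Data: 14 successes in 42 trials. The binomial likelihood contributes p^14(1−p)^28, so the posterior is Beta(7+14, 3+28) = Beta(21, 31).
For Beta(a, b) with a, b > 1 the mode is (a−1)/(a+b−2) = 20/50 ≈ 0.400.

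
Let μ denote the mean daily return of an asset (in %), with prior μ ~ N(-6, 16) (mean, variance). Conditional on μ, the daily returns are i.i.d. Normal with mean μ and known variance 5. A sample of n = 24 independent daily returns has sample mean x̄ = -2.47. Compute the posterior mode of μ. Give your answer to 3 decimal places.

μ̂_MAP = -2.515

n = 24, x̄ = -2.47.
For a Normal prior and Normal likelihood with known variance, the posterior is Normal; its mode equals its mean, the precision-weighted average.
Prior precision 1/σ₀² = 1/16 = 0.0625; data precision n/σ² = 24/5 = 4.8.
μ̂ = (0.0625·(-6) + 4.8·(-2.47)) / (0.0625 + 4.8) = (-12.231)/4.8625 = -24462/9725 ≈ -2.515.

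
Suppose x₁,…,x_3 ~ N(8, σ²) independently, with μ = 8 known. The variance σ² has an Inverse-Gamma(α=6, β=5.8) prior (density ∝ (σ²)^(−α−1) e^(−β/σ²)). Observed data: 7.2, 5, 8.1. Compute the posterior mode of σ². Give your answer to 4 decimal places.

σ̂²_MAP = 1.2500

Sum of squared deviations about the known mean: SS = (7.2−8)² + (5−8)² + (8.1−8)² = 9.65.
The Normal likelihood contributes (σ²)^(−n/2) exp(−SS/(2σ²)), so the posterior is Inverse-Gamma(α + n/2, β + SS/2) = Inverse-Gamma(7.5, 10.625).
The mode of Inverse-Gamma(a, b) is b/(a+1) = 10.625/8.5 ≈ 1.2500.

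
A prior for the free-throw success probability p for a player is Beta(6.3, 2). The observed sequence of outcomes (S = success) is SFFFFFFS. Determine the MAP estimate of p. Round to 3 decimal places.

Prior: Beta(6.3, 2).
Data: 2 successes in 8 trials (from the sequence). The binomial likelihood contributes p^2(1−p)^6, so the posterior is Beta(6.3+2, 2+6) = Beta(8.3, 8).
For Beta(a, b) with a, b > 1 the mode is (a−1)/(a+b−2) = 7.3/14.3 ≈ 0.510.

p̂_MAP = 0.510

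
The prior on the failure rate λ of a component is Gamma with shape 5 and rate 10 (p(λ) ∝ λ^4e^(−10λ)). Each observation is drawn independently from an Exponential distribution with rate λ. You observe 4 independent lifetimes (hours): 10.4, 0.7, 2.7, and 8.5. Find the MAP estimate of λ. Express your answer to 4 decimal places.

The Exponential(rate=λ) likelihood is ∝ λ^n e^(−λΣtᵢ). Here n = 4 and Σtᵢ = 10.4 + 0.7 + 2.7 + 8.5 = 22.3.
Posterior ∝ λ^4e^(−10λ) · λ^4e^(−22.3λ) = λ^8e^(−32.3λ), i.e. Gamma(9, 32.3).
Mode = (a−1)/b = 8/32.3 ≈ 0.2477.

λ̂_MAP = 0.2477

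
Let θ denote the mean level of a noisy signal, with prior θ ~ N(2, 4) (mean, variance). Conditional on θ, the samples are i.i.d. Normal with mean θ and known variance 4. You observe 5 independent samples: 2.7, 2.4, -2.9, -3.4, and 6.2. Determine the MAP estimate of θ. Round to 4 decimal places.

n = 5; x̄ = (2.7 + 2.4 + (-2.9) + (-3.4) + 6.2)/5 = 5/5 = 1.
For a Normal prior and Normal likelihood with known variance, the posterior is Normal; its mode equals its mean, the precision-weighted average.
Prior precision 1/σ₀² = 1/4 = 0.25; data precision n/σ² = 5/4 = 1.25.
θ̂ = (0.25·2 + 1.25·1) / (0.25 + 1.25) = 1.75/1.5 = 7/6 ≈ 1.1667.

θ̂_MAP = 1.1667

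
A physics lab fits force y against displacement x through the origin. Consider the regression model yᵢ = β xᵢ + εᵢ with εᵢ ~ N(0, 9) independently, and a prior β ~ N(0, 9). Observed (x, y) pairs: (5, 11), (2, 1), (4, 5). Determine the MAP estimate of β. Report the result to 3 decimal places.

log p(β | y) = −Σ(yᵢ − βxᵢ)²/(2·9) − β²/(2·9) + const.
Setting the derivative to zero: Σxᵢ(yᵢ − βxᵢ)/9 − β/9 = 0, so β = Σxᵢyᵢ / (Σxᵢ² + σ²/τ²).
Σxᵢyᵢ = 5·11 + 2·1 + 4·5 = 77; Σxᵢ² = 45; σ²/τ² = 1.
β̂_MAP = 77 / (45 + 1) = 77/46 ≈ 1.674.

β̂_MAP = 1.674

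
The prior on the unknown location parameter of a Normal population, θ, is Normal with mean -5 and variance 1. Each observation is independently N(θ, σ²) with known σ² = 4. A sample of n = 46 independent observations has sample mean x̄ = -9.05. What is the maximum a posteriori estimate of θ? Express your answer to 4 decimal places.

n = 46, x̄ = -9.05.
For a Normal prior and Normal likelihood with known variance, the posterior is Normal; its mode equals its mean, the precision-weighted average.
Prior precision 1/σ₀² = 1/1 = 1; data precision n/σ² = 46/4 = 11.5.
θ̂ = (1·(-5) + 11.5·(-9.05)) / (1 + 11.5) = (-109.075)/12.5 = -8.7260.

θ̂_MAP = -8.7260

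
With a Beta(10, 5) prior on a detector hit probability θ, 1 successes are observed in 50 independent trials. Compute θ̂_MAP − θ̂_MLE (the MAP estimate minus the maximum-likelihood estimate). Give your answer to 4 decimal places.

MAP − MLE = 0.1387

Posterior is Beta(11, 54); MAP = (11−1)/(65−2) = 10/63 ≈ 0.15873.
MLE ignores the prior: θ̂_MLE = k/n = 1/50 ≈ 0.02000.
Difference = 10/63 − 1/50 = 437/3150 ≈ 0.1387.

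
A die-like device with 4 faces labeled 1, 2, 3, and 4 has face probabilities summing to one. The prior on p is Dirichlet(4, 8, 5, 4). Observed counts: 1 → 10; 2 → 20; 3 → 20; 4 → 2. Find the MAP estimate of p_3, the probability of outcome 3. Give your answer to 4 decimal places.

The posterior is Dirichlet(αᵢ + nᵢ) = Dirichlet(14, 28, 25, 6).
For a Dirichlet(a₁,…,a_K) with all aᵢ > 1, the mode has j-th component (aⱼ − 1)/(Σaᵢ − K).
Here Σaᵢ = 73 and K = 4, so p_3 = (25 − 1)/(73 − 4) = 24/69 ≈ 0.3478.

MAP estimate: 0.3478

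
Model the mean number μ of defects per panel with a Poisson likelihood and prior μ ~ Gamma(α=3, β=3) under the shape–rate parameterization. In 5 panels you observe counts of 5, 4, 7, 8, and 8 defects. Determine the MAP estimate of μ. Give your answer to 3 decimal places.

Σxᵢ = 5+4+7+8+8 = 32, with n = 5.
Posterior ∝ μ^2e^(−3μ) · μ^32e^(−5μ) = μ^34e^(−8μ), i.e. Gamma(shape=35, rate=8).
The mode of a Gamma(a, b) with a ≥ 1 (shape–rate) is (a−1)/b = 34/8 ≈ 4.250.

μ̂_MAP = 4.250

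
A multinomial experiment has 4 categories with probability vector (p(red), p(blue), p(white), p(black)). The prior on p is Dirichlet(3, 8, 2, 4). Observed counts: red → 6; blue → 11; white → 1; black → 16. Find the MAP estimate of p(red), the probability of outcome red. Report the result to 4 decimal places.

The posterior is Dirichlet(αᵢ + nᵢ) = Dirichlet(9, 19, 3, 20).
For a Dirichlet(a₁,…,a_K) with all aᵢ > 1, the mode has j-th component (aⱼ − 1)/(Σaᵢ − K).
Here Σaᵢ = 51 and K = 4, so p(red) = (9 − 1)/(51 − 4) = 8/47 ≈ 0.1702.

MAP estimate of p(red) = 0.1702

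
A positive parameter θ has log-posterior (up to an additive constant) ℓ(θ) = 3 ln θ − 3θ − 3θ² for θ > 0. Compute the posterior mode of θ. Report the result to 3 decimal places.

ℓ'(θ) = 3/θ − 3 − 6θ. Setting this to zero and multiplying by θ: 6θ² + 3θ − 3 = 0.
θ = (−3 + √(3² + 4·6·3)) / (2·6) = (−3 + √81) / 12 = (−3 + 9)/12 = 1/2.
ℓ''(θ) = −3/θ² − 6 < 0, confirming a maximum.

θ̂_MAP = 0.500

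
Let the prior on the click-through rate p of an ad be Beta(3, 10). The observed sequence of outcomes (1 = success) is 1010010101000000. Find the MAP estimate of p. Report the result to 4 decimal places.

p̂_MAP = 0.2593

Prior: Beta(3, 10).
Data: 5 successes in 16 trials (from the sequence). The binomial likelihood contributes p^5(1−p)^11, so the posterior is Beta(3+5, 10+11) = Beta(8, 21).
For Beta(a, b) with a, b > 1 the mode is (a−1)/(a+b−2) = 7/27 ≈ 0.2593.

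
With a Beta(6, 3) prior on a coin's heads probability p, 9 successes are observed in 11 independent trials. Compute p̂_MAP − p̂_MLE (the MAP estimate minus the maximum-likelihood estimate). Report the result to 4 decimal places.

MAP − MLE = -0.0404

Posterior is Beta(15, 5); MAP = (15−1)/(20−2) = 14/18 ≈ 0.77778.
MLE ignores the prior: p̂_MLE = k/n = 9/11 ≈ 0.81818.
Difference = 14/18 − 9/11 = -4/99 ≈ -0.0404.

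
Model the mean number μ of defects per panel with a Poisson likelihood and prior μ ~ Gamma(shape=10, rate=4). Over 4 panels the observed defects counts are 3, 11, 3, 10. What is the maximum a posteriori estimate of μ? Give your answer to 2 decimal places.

μ̂_MAP = 4.50

Σxᵢ = 3+11+3+10 = 27, with n = 4.
Posterior ∝ μ^9e^(−4μ) · μ^27e^(−4μ) = μ^36e^(−8μ), i.e. Gamma(shape=37, rate=8).
The mode of a Gamma(a, b) with a ≥ 1 (shape–rate) is (a−1)/b = 36/8 ≈ 4.50.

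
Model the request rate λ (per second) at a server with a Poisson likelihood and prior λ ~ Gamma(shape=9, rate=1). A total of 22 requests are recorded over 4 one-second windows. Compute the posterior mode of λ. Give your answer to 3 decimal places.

Σxᵢ = 22, n = 4.
Posterior ∝ λ^8e^(−1λ) · λ^22e^(−4λ) = λ^30e^(−5λ), i.e. Gamma(shape=31, rate=5).
The mode of a Gamma(a, b) with a ≥ 1 (shape–rate) is (a−1)/b = 30/5 ≈ 6.000.

λ̂_MAP = 6.000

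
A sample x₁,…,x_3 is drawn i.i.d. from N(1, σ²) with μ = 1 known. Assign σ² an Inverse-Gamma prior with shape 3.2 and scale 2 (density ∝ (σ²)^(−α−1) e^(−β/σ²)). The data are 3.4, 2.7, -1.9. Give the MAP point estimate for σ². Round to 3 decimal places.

Sum of squared deviations about the known mean: SS = (3.4−1)² + (2.7−1)² + (-1.9−1)² = 17.06.
The Normal likelihood contributes (σ²)^(−n/2) exp(−SS/(2σ²)), so the posterior is Inverse-Gamma(α + n/2, β + SS/2) = Inverse-Gamma(4.7, 10.53).
The mode of Inverse-Gamma(a, b) is b/(a+1) = 10.53/5.7 ≈ 1.847.

σ̂²_MAP = 1.847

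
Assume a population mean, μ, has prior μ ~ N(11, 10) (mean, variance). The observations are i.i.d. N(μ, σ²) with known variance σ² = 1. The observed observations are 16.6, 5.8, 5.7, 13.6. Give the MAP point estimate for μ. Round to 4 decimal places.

n = 4; x̄ = (16.6 + 5.8 + 5.7 + 13.6)/4 = 41.7/4 = 10.425.
For a Normal prior and Normal likelihood with known variance, the posterior is Normal; its mode equals its mean, the precision-weighted average.
Prior precision 1/σ₀² = 1/10 = 0.1; data precision n/σ² = 4/1 = 4.
μ̂ = (0.1·11 + 4·10.425) / (0.1 + 4) = 42.8/4.1 = 428/41 ≈ 10.4390.

μ̂_MAP = 10.4390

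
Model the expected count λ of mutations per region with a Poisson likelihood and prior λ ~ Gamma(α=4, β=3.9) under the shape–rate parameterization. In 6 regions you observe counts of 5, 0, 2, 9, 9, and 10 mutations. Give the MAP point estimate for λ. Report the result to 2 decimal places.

Σxᵢ = 5+0+2+9+9+10 = 35, with n = 6.
Posterior ∝ λ^3e^(−3.9λ) · λ^35e^(−6λ) = λ^38e^(−9.9λ), i.e. Gamma(shape=39, rate=9.9).
The mode of a Gamma(a, b) with a ≥ 1 (shape–rate) is (a−1)/b = 38/9.9 ≈ 3.84.

λ̂_MAP = 3.84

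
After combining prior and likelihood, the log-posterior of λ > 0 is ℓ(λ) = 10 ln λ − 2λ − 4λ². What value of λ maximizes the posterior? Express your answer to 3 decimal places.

λ̂_MAP = 1.000

ℓ'(λ) = 10/λ − 2 − 8λ. Setting this to zero and multiplying by λ: 8λ² + 2λ − 10 = 0.
λ = (−2 + √(2² + 4·8·10)) / (2·8) = (−2 + √324) / 16 = (−2 + 18)/16 = 1.
ℓ''(λ) = −10/λ² − 8 < 0, confirming a maximum.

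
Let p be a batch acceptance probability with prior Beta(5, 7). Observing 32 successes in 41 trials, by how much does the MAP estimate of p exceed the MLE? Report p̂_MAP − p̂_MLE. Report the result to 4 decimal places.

MAP − MLE = -0.0746

Posterior is Beta(37, 16); MAP = (37−1)/(53−2) = 36/51 ≈ 0.70588.
MLE ignores the prior: p̂_MLE = k/n = 32/41 ≈ 0.78049.
Difference = 36/51 − 32/41 = -52/697 ≈ -0.0746.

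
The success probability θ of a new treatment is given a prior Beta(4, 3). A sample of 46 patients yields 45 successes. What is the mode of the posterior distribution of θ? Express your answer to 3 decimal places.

θ̂_MAP = 0.941

Prior: Beta(4, 3).
Data: 45 successes in 46 trials. The binomial likelihood contributes θ^45(1−θ)^1, so the posterior is Beta(4+45, 3+1) = Beta(49, 4).
For Beta(a, b) with a, b > 1 the mode is (a−1)/(a+b−2) = 48/51 ≈ 0.941.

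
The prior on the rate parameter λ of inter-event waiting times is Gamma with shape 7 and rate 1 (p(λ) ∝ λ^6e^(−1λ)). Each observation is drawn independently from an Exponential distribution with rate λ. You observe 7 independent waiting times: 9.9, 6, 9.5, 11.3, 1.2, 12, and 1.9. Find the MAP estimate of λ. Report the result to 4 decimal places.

λ̂_MAP = 0.2462

The Exponential(rate=λ) likelihood is ∝ λ^n e^(−λΣtᵢ). Here n = 7 and Σtᵢ = 9.9 + 6 + 9.5 + 11.3 + 1.2 + 12 + 1.9 = 51.8.
Posterior ∝ λ^6e^(−1λ) · λ^7e^(−51.8λ) = λ^13e^(−52.8λ), i.e. Gamma(14, 52.8).
Mode = (a−1)/b = 13/52.8 ≈ 0.2462.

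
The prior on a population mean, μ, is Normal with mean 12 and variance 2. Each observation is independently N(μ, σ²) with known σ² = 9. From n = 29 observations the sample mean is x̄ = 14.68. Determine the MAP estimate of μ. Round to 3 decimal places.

n = 29, x̄ = 14.68.
For a Normal prior and Normal likelihood with known variance, the posterior is Normal; its mode equals its mean, the precision-weighted average.
Prior precision 1/σ₀² = 1/2 = 0.5; data precision n/σ² = 29/9.
μ̂ = (0.5·12 + (29/9)·14.68) / (0.5 + 29/9) = (11993/225)/(67/18) = 14.320.

μ̂_MAP = 14.320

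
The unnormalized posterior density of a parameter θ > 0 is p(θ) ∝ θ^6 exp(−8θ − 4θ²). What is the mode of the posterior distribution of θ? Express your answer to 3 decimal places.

θ̂_MAP = 0.500

ℓ'(θ) = 6/θ − 8 − 8θ. Setting this to zero and multiplying by θ: 8θ² + 8θ − 6 = 0.
θ = (−8 + √(8² + 4·8·6)) / (2·8) = (−8 + √256) / 16 = (−8 + 16)/16 = 1/2.
ℓ''(θ) = −6/θ² − 8 < 0, confirming a maximum.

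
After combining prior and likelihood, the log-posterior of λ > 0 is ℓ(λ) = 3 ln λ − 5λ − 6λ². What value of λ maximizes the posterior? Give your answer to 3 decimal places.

ℓ'(λ) = 3/λ − 5 − 12λ. Setting this to zero and multiplying by λ: 12λ² + 5λ − 3 = 0.
λ = (−5 + √(5² + 4·12·3)) / (2·12) = (−5 + √169) / 24 = (−5 + 13)/24 = 1/3.
ℓ''(λ) = −3/λ² − 12 < 0, confirming a maximum.

λ̂_MAP = 0.333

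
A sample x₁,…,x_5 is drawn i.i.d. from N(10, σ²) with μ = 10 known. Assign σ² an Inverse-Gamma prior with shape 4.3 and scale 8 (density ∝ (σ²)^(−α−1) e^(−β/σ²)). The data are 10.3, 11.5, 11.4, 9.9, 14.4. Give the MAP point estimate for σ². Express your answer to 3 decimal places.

σ̂²_MAP = 2.543

Sum of squared deviations about the known mean: SS = (10.3−10)² + (11.5−10)² + (11.4−10)² + (9.9−10)² + (14.4−10)² = 23.67.
The Normal likelihood contributes (σ²)^(−n/2) exp(−SS/(2σ²)), so the posterior is Inverse-Gamma(α + n/2, β + SS/2) = Inverse-Gamma(6.8, 19.835).
The mode of Inverse-Gamma(a, b) is b/(a+1) = 19.835/7.8 ≈ 2.543.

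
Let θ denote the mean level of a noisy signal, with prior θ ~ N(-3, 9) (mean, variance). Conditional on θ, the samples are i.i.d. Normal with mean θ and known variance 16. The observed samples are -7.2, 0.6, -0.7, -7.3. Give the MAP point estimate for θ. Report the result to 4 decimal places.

n = 4; x̄ = ((-7.2) + 0.6 + (-0.7) + (-7.3))/4 = -14.6/4 = -3.65.
For a Normal prior and Normal likelihood with known variance, the posterior is Normal; its mode equals its mean, the precision-weighted average.
Prior precision 1/σ₀² = 1/9; data precision n/σ² = 4/16 = 0.25.
θ̂ = ((1/9)·(-3) + 0.25·(-3.65)) / (1/9 + 0.25) = (-299/240)/(13/36) = -3.4500.

θ̂_MAP = -3.4500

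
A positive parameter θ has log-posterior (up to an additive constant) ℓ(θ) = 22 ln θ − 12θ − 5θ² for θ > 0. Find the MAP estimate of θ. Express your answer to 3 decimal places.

θ̂_MAP = 1.000

ℓ'(θ) = 22/θ − 12 − 10θ. Setting this to zero and multiplying by θ: 10θ² + 12θ − 22 = 0.
θ = (−12 + √(12² + 4·10·22)) / (2·10) = (−12 + √1024) / 20 = (−12 + 32)/20 = 1.
ℓ''(θ) = −22/θ² − 10 < 0, confirming a maximum.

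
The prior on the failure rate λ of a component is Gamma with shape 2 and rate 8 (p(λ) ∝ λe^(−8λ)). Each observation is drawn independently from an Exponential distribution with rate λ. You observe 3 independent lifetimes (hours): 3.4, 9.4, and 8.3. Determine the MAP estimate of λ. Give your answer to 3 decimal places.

The Exponential(rate=λ) likelihood is ∝ λ^n e^(−λΣtᵢ). Here n = 3 and Σtᵢ = 3.4 + 9.4 + 8.3 = 21.1.
Posterior ∝ λe^(−8λ) · λ^3e^(−21.1λ) = λ^4e^(−29.1λ), i.e. Gamma(5, 29.1).
Mode = (a−1)/b = 4/29.1 ≈ 0.137.

λ̂_MAP = 0.137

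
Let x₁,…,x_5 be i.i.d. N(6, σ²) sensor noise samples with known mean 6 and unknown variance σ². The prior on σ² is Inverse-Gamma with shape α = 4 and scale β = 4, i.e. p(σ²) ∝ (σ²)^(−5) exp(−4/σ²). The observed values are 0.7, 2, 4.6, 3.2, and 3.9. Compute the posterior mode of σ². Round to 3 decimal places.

σ̂²_MAP = 4.420

Sum of squared deviations about the known mean: SS = (0.7−6)² + (2−6)² + (4.6−6)² + (3.2−6)² + (3.9−6)² = 58.3.
The Normal likelihood contributes (σ²)^(−n/2) exp(−SS/(2σ²)), so the posterior is Inverse-Gamma(α + n/2, β + SS/2) = Inverse-Gamma(6.5, 33.15).
The mode of Inverse-Gamma(a, b) is b/(a+1) = 33.15/7.5 ≈ 4.420.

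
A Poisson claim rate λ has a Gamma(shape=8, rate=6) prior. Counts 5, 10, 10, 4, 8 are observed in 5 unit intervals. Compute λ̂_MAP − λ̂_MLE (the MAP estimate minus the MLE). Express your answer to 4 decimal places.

MAP − MLE = -3.4000

Σxᵢ = 37. Posterior is Gamma(45, 11); MAP = (45−1)/11 = 44/11 ≈ 4.00000.
MLE = x̄ = 37/5 ≈ 7.40000.
Difference = 44/11 − 37/5 = -17/5 ≈ -3.4000.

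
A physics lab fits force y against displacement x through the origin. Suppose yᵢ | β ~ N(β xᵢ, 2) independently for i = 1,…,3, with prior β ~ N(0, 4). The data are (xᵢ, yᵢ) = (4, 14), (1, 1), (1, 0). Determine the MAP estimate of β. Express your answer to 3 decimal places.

log p(β | y) = −Σ(yᵢ − βxᵢ)²/(2·2) − β²/(2·4) + const.
Setting the derivative to zero: Σxᵢ(yᵢ − βxᵢ)/2 − β/4 = 0, so β = Σxᵢyᵢ / (Σxᵢ² + σ²/τ²).
Σxᵢyᵢ = 4·14 + 1·1 + 1·0 = 57; Σxᵢ² = 18; σ²/τ² = 0.5.
β̂_MAP = 57 / (18 + 0.5) = 57/18.5 ≈ 3.081.

β̂_MAP = 3.081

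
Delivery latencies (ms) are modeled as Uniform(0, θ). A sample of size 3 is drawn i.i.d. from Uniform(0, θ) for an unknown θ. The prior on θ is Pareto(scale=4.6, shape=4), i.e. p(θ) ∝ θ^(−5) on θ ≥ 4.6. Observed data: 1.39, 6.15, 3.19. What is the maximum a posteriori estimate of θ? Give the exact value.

θ̂_MAP = 6.15

The Uniform(0, θ) likelihood is θ^(−n) for θ ≥ max(xᵢ), zero otherwise. Here max(xᵢ) = 6.15.
Posterior ∝ θ^(−5) · θ^(−3) = θ^(−8) on θ ≥ max(4.6, 6.15) = 6.15.
This density is strictly decreasing in θ, so the posterior mode lies at the lower boundary of the support.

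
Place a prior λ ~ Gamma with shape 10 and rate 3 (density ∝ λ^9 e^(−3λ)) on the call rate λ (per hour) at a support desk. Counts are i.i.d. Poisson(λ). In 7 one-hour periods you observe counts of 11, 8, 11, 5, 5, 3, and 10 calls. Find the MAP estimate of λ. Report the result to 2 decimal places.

λ̂_MAP = 6.20

Σxᵢ = 11+8+11+5+5+3+10 = 53, with n = 7.
Posterior ∝ λ^9e^(−3λ) · λ^53e^(−7λ) = λ^62e^(−10λ), i.e. Gamma(shape=63, rate=10).
The mode of a Gamma(a, b) with a ≥ 1 (shape–rate) is (a−1)/b = 62/10 ≈ 6.20.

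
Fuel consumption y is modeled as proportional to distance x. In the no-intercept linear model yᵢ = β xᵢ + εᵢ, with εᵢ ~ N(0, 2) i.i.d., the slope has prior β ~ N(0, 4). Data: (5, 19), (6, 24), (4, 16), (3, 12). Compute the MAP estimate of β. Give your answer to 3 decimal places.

log p(β | y) = −Σ(yᵢ − βxᵢ)²/(2·2) − β²/(2·4) + const.
Setting the derivative to zero: Σxᵢ(yᵢ − βxᵢ)/2 − β/4 = 0, so β = Σxᵢyᵢ / (Σxᵢ² + σ²/τ²).
Σxᵢyᵢ = 5·19 + 6·24 + 4·16 + 3·12 = 339; Σxᵢ² = 86; σ²/τ² = 0.5.
β̂_MAP = 339 / (86 + 0.5) = 339/86.5 ≈ 3.919.

β̂_MAP = 3.919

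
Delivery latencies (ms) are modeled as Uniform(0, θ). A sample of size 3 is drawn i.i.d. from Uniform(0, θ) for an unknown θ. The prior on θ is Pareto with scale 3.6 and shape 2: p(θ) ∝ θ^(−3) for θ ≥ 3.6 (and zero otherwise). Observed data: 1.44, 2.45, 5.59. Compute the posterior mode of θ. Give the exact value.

θ̂_MAP = 5.59

The Uniform(0, θ) likelihood is θ^(−n) for θ ≥ max(xᵢ), zero otherwise. Here max(xᵢ) = 5.59.
Posterior ∝ θ^(−3) · θ^(−3) = θ^(−6) on θ ≥ max(3.6, 5.59) = 5.59.
This density is strictly decreasing in θ, so the posterior mode lies at the lower boundary of the support.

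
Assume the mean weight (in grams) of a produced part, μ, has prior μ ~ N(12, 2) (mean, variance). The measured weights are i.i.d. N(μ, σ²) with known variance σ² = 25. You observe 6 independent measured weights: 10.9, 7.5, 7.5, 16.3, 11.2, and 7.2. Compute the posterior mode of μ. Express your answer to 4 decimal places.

n = 6; x̄ = (10.9 + 7.5 + 7.5 + 16.3 + 11.2 + 7.2)/6 = 60.6/6 = 10.1.
For a Normal prior and Normal likelihood with known variance, the posterior is Normal; its mode equals its mean, the precision-weighted average.
Prior precision 1/σ₀² = 1/2 = 0.5; data precision n/σ² = 6/25 = 0.24.
μ̂ = (0.5·12 + 0.24·10.1) / (0.5 + 0.24) = 8.424/0.74 = 2106/185 ≈ 11.3838.

μ̂_MAP = 11.3838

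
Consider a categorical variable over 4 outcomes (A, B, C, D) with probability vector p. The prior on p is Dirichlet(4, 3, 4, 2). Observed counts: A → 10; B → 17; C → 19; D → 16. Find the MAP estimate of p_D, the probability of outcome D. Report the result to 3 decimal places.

The posterior is Dirichlet(αᵢ + nᵢ) = Dirichlet(14, 20, 23, 18).
For a Dirichlet(a₁,…,a_K) with all aᵢ > 1, the mode has j-th component (aⱼ − 1)/(Σaᵢ − K).
Here Σaᵢ = 75 and K = 4, so p_D = (18 − 1)/(75 − 4) = 17/71 ≈ 0.239.

MAP estimate of p_D = 0.239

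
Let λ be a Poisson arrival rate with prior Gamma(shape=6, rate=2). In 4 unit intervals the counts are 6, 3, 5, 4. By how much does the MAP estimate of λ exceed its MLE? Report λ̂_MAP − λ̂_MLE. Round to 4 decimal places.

Σxᵢ = 18. Posterior is Gamma(24, 6); MAP = (24−1)/6 = 23/6 ≈ 3.83333.
MLE = x̄ = 18/4 ≈ 4.50000.
Difference = 23/6 − 18/4 = -2/3 ≈ -0.6667.

MAP − MLE = -0.6667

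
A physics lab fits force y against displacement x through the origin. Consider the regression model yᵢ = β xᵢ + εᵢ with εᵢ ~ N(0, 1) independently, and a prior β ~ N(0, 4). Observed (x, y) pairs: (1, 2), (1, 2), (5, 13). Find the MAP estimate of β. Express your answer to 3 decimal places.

log p(β | y) = −Σ(yᵢ − βxᵢ)²/(2·1) − β²/(2·4) + const.
Setting the derivative to zero: Σxᵢ(yᵢ − βxᵢ)/1 − β/4 = 0, so β = Σxᵢyᵢ / (Σxᵢ² + σ²/τ²).
Σxᵢyᵢ = 1·2 + 1·2 + 5·13 = 69; Σxᵢ² = 27; σ²/τ² = 0.25.
β̂_MAP = 69 / (27 + 0.25) = 69/27.25 ≈ 2.532.

β̂_MAP = 2.532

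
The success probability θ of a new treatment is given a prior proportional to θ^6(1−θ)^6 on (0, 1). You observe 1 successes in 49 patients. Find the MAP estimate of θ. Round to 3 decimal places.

The prior density ∝ θ^6(1−θ)^6 is the kernel of Beta(7, 7).
Data: 1 success in 49 trials. The binomial likelihood contributes θ(1−θ)^48, so the posterior is Beta(7+1, 7+48) = Beta(8, 55).
For Beta(a, b) with a, b > 1 the mode is (a−1)/(a+b−2) = 7/61 ≈ 0.115.

θ̂_MAP = 0.115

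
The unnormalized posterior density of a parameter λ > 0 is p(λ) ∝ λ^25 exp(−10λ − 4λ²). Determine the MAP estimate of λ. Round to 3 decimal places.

λ̂_MAP = 1.250

ℓ'(λ) = 25/λ − 10 − 8λ. Setting this to zero and multiplying by λ: 8λ² + 10λ − 25 = 0.
λ = (−10 + √(10² + 4·8·25)) / (2·8) = (−10 + √900) / 16 = (−10 + 30)/16 = 5/4.
ℓ''(λ) = −25/λ² − 8 < 0, confirming a maximum.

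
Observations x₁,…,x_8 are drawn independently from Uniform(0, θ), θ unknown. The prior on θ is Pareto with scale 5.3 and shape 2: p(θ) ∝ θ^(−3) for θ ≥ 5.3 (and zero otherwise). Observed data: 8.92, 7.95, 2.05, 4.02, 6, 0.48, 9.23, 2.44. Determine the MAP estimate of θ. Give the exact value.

θ̂_MAP = 9.23

The Uniform(0, θ) likelihood is θ^(−n) for θ ≥ max(xᵢ), zero otherwise. Here max(xᵢ) = 9.23.
Posterior ∝ θ^(−3) · θ^(−8) = θ^(−11) on θ ≥ max(5.3, 9.23) = 9.23.
This density is strictly decreasing in θ, so the posterior mode lies at the lower boundary of the support.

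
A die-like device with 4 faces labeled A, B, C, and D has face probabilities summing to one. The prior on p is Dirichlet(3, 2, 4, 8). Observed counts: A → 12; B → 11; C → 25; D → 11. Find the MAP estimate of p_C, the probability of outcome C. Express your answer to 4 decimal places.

The posterior is Dirichlet(αᵢ + nᵢ) = Dirichlet(15, 13, 29, 19).
For a Dirichlet(a₁,…,a_K) with all aᵢ > 1, the mode has j-th component (aⱼ − 1)/(Σaᵢ − K).
Here Σaᵢ = 76 and K = 4, so p_C = (29 − 1)/(76 − 4) = 28/72 ≈ 0.3889.

MAP estimate of p_C = 0.3889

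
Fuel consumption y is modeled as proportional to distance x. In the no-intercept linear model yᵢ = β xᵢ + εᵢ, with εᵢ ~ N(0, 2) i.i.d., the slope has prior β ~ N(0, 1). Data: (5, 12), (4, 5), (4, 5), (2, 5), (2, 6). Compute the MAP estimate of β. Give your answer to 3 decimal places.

β̂_MAP = 1.821

log p(β | y) = −Σ(yᵢ − βxᵢ)²/(2·2) − β²/(2·1) + const.
Setting the derivative to zero: Σxᵢ(yᵢ − βxᵢ)/2 − β/1 = 0, so β = Σxᵢyᵢ / (Σxᵢ² + σ²/τ²).
Σxᵢyᵢ = 5·12 + 4·5 + 4·5 + 2·5 + 2·6 = 122; Σxᵢ² = 65; σ²/τ² = 2.
β̂_MAP = 122 / (65 + 2) = 122/67 ≈ 1.821.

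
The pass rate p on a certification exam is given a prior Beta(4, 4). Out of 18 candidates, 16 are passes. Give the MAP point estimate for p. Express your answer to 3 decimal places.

Prior: Beta(4, 4).
Data: 16 successes in 18 trials. The binomial likelihood contributes p^16(1−p)^2, so the posterior is Beta(4+16, 4+2) = Beta(20, 6).
For Beta(a, b) with a, b > 1 the mode is (a−1)/(a+b−2) = 19/24 ≈ 0.792.

p̂_MAP = 0.792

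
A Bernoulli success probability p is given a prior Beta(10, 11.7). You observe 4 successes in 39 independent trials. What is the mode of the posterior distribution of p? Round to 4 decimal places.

p̂_MAP = 0.2215

Prior: Beta(10, 11.7).
Data: 4 successes in 39 trials. The binomial likelihood contributes p^4(1−p)^35, so the posterior is Beta(10+4, 11.7+35) = Beta(14, 46.7).
For Beta(a, b) with a, b > 1 the mode is (a−1)/(a+b−2) = 13/58.7 ≈ 0.2215.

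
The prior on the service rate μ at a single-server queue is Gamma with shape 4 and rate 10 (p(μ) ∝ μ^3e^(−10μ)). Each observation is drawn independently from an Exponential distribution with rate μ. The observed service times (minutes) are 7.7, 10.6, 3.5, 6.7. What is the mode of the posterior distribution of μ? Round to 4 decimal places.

μ̂_MAP = 0.1818

The Exponential(rate=μ) likelihood is ∝ μ^n e^(−μΣtᵢ). Here n = 4 and Σtᵢ = 7.7 + 10.6 + 3.5 + 6.7 = 28.5.
Posterior ∝ μ^3e^(−10μ) · μ^4e^(−28.5μ) = μ^7e^(−38.5μ), i.e. Gamma(8, 38.5).
Mode = (a−1)/b = 7/38.5 ≈ 0.1818.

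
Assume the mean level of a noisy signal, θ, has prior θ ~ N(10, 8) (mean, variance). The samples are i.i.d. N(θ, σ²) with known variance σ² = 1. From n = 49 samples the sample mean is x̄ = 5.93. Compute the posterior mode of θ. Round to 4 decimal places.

θ̂_MAP = 5.9404

n = 49, x̄ = 5.93.
For a Normal prior and Normal likelihood with known variance, the posterior is Normal; its mode equals its mean, the precision-weighted average.
Prior precision 1/σ₀² = 1/8 = 0.125; data precision n/σ² = 49/1 = 49.
θ̂ = (0.125·10 + 49·5.93) / (0.125 + 49) = 291.82/49.125 = 58364/9825 ≈ 5.9404.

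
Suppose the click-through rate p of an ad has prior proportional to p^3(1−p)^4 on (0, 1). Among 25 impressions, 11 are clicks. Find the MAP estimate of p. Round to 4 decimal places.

p̂_MAP = 0.4375

The prior density ∝ p^3(1−p)^4 is the kernel of Beta(4, 5).
Data: 11 successes in 25 trials. The binomial likelihood contributes p^11(1−p)^14, so the posterior is Beta(4+11, 5+14) = Beta(15, 19).
For Beta(a, b) with a, b > 1 the mode is (a−1)/(a+b−2) = 14/32 ≈ 0.4375.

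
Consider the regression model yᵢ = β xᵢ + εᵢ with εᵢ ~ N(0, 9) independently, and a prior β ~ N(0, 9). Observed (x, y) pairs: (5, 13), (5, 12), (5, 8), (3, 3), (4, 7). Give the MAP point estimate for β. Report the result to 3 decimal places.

log p(β | y) = −Σ(yᵢ − βxᵢ)²/(2·9) − β²/(2·9) + const.
Setting the derivative to zero: Σxᵢ(yᵢ − βxᵢ)/9 − β/9 = 0, so β = Σxᵢyᵢ / (Σxᵢ² + σ²/τ²).
Σxᵢyᵢ = 5·13 + 5·12 + 5·8 + 3·3 + 4·7 = 202; Σxᵢ² = 100; σ²/τ² = 1.
β̂_MAP = 202 / (100 + 1) = 202/101 ≈ 2.000.

β̂_MAP = 2.000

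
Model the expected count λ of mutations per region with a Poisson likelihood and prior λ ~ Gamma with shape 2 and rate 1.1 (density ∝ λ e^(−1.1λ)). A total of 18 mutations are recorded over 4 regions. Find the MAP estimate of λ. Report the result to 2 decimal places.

λ̂_MAP = 3.73

Σxᵢ = 18, n = 4.
Posterior ∝ λe^(−1.1λ) · λ^18e^(−4λ) = λ^19e^(−5.1λ), i.e. Gamma(shape=20, rate=5.1).
The mode of a Gamma(a, b) with a ≥ 1 (shape–rate) is (a−1)/b = 19/5.1 ≈ 3.73.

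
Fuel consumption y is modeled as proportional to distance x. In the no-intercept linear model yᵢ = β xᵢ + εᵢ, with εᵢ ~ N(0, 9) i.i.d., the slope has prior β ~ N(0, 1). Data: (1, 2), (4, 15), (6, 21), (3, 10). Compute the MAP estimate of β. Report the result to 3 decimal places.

β̂_MAP = 3.070

log p(β | y) = −Σ(yᵢ − βxᵢ)²/(2·9) − β²/(2·1) + const.
Setting the derivative to zero: Σxᵢ(yᵢ − βxᵢ)/9 − β/1 = 0, so β = Σxᵢyᵢ / (Σxᵢ² + σ²/τ²).
Σxᵢyᵢ = 1·2 + 4·15 + 6·21 + 3·10 = 218; Σxᵢ² = 62; σ²/τ² = 9.
β̂_MAP = 218 / (62 + 9) = 218/71 ≈ 3.070.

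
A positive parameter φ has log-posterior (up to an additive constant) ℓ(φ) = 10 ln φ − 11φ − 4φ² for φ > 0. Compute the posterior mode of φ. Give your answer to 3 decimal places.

ℓ'(φ) = 10/φ − 11 − 8φ. Setting this to zero and multiplying by φ: 8φ² + 11φ − 10 = 0.
φ = (−11 + √(11² + 4·8·10)) / (2·8) = (−11 + √441) / 16 = (−11 + 21)/16 = 5/8.
ℓ''(φ) = −10/φ² − 8 < 0, confirming a maximum.

φ̂_MAP = 0.625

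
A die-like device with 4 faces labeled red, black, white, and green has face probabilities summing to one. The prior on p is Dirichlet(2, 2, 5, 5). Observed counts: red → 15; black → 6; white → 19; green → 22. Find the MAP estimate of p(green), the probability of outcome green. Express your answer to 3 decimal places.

MAP estimate of p(green) = 0.361

The posterior is Dirichlet(αᵢ + nᵢ) = Dirichlet(17, 8, 24, 27).
For a Dirichlet(a₁,…,a_K) with all aᵢ > 1, the mode has j-th component (aⱼ − 1)/(Σaᵢ − K).
Here Σaᵢ = 76 and K = 4, so p(green) = (27 − 1)/(76 − 4) = 26/72 ≈ 0.361.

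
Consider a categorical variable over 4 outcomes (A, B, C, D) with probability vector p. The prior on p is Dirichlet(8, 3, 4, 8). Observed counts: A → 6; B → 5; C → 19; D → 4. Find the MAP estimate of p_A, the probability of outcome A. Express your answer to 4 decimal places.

MAP estimate of p_A = 0.2453

The posterior is Dirichlet(αᵢ + nᵢ) = Dirichlet(14, 8, 23, 12).
For a Dirichlet(a₁,…,a_K) with all aᵢ > 1, the mode has j-th component (aⱼ − 1)/(Σaᵢ − K).
Here Σaᵢ = 57 and K = 4, so p_A = (14 − 1)/(57 − 4) = 13/53 ≈ 0.2453.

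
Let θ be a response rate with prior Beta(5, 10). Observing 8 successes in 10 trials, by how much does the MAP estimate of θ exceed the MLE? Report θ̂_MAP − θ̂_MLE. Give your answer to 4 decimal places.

MAP − MLE = -0.2783

Posterior is Beta(13, 12); MAP = (13−1)/(25−2) = 12/23 ≈ 0.52174.
MLE ignores the prior: θ̂_MLE = k/n = 8/10 ≈ 0.80000.
Difference = 12/23 − 8/10 = -32/115 ≈ -0.2783.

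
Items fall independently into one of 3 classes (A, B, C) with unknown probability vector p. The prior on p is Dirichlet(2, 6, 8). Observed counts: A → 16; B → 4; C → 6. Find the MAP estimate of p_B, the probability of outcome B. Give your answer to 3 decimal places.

MAP estimate of p_B = 0.231

The posterior is Dirichlet(αᵢ + nᵢ) = Dirichlet(18, 10, 14).
For a Dirichlet(a₁,…,a_K) with all aᵢ > 1, the mode has j-th component (aⱼ − 1)/(Σaᵢ − K).
Here Σaᵢ = 42 and K = 3, so p_B = (10 − 1)/(42 − 3) = 9/39 ≈ 0.231.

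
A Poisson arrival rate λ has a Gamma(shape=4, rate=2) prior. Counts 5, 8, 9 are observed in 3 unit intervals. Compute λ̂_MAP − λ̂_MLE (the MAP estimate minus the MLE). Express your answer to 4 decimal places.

MAP − MLE = -2.3333

Σxᵢ = 22. Posterior is Gamma(26, 5); MAP = (26−1)/5 = 25/5 ≈ 5.00000.
MLE = x̄ = 22/3 ≈ 7.33333.
Difference = 25/5 − 22/3 = -7/3 ≈ -2.3333.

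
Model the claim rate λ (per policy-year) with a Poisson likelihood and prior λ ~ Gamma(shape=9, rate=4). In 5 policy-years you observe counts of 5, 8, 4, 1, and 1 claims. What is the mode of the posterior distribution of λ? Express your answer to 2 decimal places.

Σxᵢ = 5+8+4+1+1 = 19, with n = 5.
Posterior ∝ λ^8e^(−4λ) · λ^19e^(−5λ) = λ^27e^(−9λ), i.e. Gamma(shape=28, rate=9).
The mode of a Gamma(a, b) with a ≥ 1 (shape–rate) is (a−1)/b = 27/9 ≈ 3.00.

λ̂_MAP = 3.00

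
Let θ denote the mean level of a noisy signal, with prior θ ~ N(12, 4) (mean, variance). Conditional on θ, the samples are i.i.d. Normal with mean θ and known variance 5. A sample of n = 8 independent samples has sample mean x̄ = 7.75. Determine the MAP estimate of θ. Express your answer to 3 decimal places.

θ̂_MAP = 8.324

n = 8, x̄ = 7.75.
For a Normal prior and Normal likelihood with known variance, the posterior is Normal; its mode equals its mean, the precision-weighted average.
Prior precision 1/σ₀² = 1/4 = 0.25; data precision n/σ² = 8/5 = 1.6.
θ̂ = (0.25·12 + 1.6·7.75) / (0.25 + 1.6) = 15.4/1.85 = 308/37 ≈ 8.324.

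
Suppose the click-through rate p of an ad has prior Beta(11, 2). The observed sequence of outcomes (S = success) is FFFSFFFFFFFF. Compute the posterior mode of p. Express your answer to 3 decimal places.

p̂_MAP = 0.478

Prior: Beta(11, 2).
Data: 1 success in 12 trials (from the sequence). The binomial likelihood contributes p(1−p)^11, so the posterior is Beta(11+1, 2+11) = Beta(12, 13).
For Beta(a, b) with a, b > 1 the mode is (a−1)/(a+b−2) = 11/23 ≈ 0.478.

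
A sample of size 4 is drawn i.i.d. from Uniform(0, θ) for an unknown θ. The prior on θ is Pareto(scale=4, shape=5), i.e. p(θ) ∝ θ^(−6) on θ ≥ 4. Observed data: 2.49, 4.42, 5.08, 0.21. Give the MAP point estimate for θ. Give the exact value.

θ̂_MAP = 5.08

The Uniform(0, θ) likelihood is θ^(−n) for θ ≥ max(xᵢ), zero otherwise. Here max(xᵢ) = 5.08.
Posterior ∝ θ^(−6) · θ^(−4) = θ^(−10) on θ ≥ max(4, 5.08) = 5.08.
This density is strictly decreasing in θ, so the posterior mode lies at the lower boundary of the support.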